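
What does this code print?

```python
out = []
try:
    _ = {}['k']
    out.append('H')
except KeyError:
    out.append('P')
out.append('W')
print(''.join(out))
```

Execution trace: 'P' (except KeyError) → 'W' (after the try/except). Output: PW

Answer: PW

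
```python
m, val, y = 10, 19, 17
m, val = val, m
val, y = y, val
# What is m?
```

Trace:
`m, val, y = 10, 19, 17` → m = 10; val = 19; y = 17
`m, val = val, m` → m = 19; val = 10
`val, y = y, val` → val = 17; y = 10
So m = 19

Answer: 19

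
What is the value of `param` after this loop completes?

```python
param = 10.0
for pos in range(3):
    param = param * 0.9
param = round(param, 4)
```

Exponential decay: 10.0 * 0.9^3
`param` takes the values: 10.0 → 9.0 → 8.1 → 7.29

Answer: 7.29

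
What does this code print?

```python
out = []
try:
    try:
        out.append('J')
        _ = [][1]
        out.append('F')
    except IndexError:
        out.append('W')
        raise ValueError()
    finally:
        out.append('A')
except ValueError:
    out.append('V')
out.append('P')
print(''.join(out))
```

Execution trace: 'J' (inner try body) → 'W' (inner except IndexError) → 'A' (inner finally) → 'V' (outer except ValueError) → 'P' (after the try/except). Output: JWAVP

Answer: JWAVP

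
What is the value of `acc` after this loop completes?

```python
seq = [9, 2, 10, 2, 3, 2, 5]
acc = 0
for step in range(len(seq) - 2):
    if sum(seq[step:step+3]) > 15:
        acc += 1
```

Count windows with sum > 15
`acc` takes the values: 0 → 1

Answer: 1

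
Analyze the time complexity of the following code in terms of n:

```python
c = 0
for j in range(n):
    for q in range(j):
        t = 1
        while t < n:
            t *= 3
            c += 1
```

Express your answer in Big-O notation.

Each loop level contributes: n × n × log n. Multiplying the contributions gives O(n^2 log n).

Answer: O(n^2 log n)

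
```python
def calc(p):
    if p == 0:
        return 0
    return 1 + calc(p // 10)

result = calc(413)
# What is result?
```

Count of digits of 413: 3

Answer: 3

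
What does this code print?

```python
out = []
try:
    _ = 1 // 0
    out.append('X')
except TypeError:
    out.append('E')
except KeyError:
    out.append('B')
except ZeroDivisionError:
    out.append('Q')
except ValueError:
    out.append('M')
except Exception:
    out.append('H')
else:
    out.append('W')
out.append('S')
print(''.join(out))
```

Execution trace: 'Q' (except ZeroDivisionError) → 'S' (after the try/except). Output: QS

Answer: QS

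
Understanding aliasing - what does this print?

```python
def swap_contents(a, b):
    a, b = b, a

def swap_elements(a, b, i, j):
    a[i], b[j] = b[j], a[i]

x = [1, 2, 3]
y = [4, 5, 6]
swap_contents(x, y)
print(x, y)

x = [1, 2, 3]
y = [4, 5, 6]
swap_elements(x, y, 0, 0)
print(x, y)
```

Key concept: parameter rebinding vs mutation.
Step by step:
`x = [1, 2, 3]` → x = [1, 2, 3]
`y = [4, 5, 6]` → y = [4, 5, 6]
`swap_contents(x, y)` → no visible change to tracked variables
`print(x, y)` → prints [1, 2, 3] [4, 5, 6]
`x = [1, 2, 3]` → x = [1, 2, 3]
`y = [4, 5, 6]` → y = [4, 5, 6]
`swap_elements(x, y, 0, 0)` → x = [4, 2, 3]; y = [1, 5, 6]
`print(x, y)` → prints [4, 2, 3] [1, 5, 6]

Answer:
[1, 2, 3] [4, 5, 6]
[4, 2, 3] [1, 5, 6]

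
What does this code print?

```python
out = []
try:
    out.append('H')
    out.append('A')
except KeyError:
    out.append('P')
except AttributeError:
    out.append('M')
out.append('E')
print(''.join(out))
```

Execution trace: 'H' (try body) → 'A' (try body, no exception) → 'E' (after the try/except). Output: HAE

Answer: HAE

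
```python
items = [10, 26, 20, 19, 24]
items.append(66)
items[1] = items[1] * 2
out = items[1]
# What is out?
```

Trace:
`items = [10, 26, 20, 19, 24]` → items = [10, 26, 20, 19, 24]
`items.append(66)` → items = [10, 26, 20, 19, 24, 66]
`items[1] = items[1] * 2` → items = [10, 52, 20, 19, 24, 66]
`out = items[1]` → out = 52
So out = 52

Answer: 52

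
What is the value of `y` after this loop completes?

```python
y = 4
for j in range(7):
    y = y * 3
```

Multiply by 3, 7 times: 4 * 3^7 = 8748
`y` takes the values: 4 → 12 → 36 → 108 → 324 → 972 → 2916 → 8748

Answer: 8748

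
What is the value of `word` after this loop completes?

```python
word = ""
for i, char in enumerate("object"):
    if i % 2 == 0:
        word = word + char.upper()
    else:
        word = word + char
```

Uppercase even positions in 'object'
`word` takes the values: "" → "O" → "Ob" → "ObJ" → "ObJe" → "ObJeC" → "ObJeCt"

Answer: "ObJeCt"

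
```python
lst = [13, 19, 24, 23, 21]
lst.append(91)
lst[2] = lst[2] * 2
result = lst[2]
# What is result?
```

Trace:
`lst = [13, 19, 24, 23, 21]` → lst = [13, 19, 24, 23, 21]
`lst.append(91)` → lst = [13, 19, 24, 23, 21, 91]
`lst[2] = lst[2] * 2` → lst = [13, 19, 48, 23, 21, 91]
`result = lst[2]` → result = 48
So result = 48

Answer: 48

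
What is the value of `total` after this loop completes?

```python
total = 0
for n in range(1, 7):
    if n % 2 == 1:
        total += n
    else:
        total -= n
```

Add odd, subtract even
`total` takes the values: 0 → 1 → -1 → 2 → -2 → 3 → -3

Answer: -3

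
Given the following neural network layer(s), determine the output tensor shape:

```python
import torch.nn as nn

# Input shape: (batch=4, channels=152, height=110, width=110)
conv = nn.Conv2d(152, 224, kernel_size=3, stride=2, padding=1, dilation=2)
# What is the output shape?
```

Input: (4, 152, 110, 110) -> Output: (4, 224, 54, 54)

Answer: (4, 224, 54, 54)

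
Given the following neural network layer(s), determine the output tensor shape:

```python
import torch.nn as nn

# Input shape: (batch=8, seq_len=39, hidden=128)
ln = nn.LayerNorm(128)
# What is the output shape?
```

Input: (8, 39, 128) -> Output: (8, 39, 128)

Answer: (8, 39, 128)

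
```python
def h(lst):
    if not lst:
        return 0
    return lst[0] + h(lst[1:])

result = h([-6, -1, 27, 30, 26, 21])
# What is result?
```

(-6) + (-1) + 27 + 30 + 26 + 21 + 0 = 97

Answer: 97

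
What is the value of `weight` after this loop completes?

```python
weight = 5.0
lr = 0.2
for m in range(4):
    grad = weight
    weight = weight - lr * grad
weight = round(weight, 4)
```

Gradient descent: w = 5.0 * (1 - 0.2)^4
`weight` takes the values: 5.0 → 4.0 → 3.2 → 2.56 → 2.048

Answer: 2.048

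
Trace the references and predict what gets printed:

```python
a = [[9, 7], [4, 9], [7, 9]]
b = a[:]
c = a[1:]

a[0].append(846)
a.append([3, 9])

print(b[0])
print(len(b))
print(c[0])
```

Key concept: slice with nested mutation.
Step by step:
`a = [[9, 7], [4, 9], [7, 9]]` → a = [[9, 7], [4, 9], [7, 9]]
`b = a[:]` → b = [[9, 7], [4, 9], [7, 9]]
`c = a[1:]` → c = [[4, 9], [7, 9]]
`a[0].append(846)` → a = [[9, 7, 846], [4, 9], [7, 9]]; b = [[9, 7, 846], [4, 9], [7, 9]]
`a.append([3, 9])` → a = [[9, 7, 846], [4, 9], [7, 9], [3, 9]]
`print(b[0])` → prints [9, 7, 846]
`print(len(b))` → prints 3
`print(c[0])` → prints [4, 9]

Answer:
[9, 7, 846]
3
[4, 9]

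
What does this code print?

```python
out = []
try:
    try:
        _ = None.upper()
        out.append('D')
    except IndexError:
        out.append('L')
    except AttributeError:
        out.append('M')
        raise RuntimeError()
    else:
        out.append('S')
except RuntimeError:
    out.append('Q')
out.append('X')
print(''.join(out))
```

Execution trace: 'M' (inner except AttributeError) → 'Q' (outer except RuntimeError) → 'X' (after the try/except). Output: MQX

Answer: MQX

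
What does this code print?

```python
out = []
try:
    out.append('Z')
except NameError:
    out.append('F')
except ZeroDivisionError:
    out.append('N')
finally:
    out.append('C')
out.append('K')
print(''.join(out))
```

Execution trace: 'Z' (try body, no exception) → 'C' (finally) → 'K' (after the try/except). Output: ZCK

Answer: ZCK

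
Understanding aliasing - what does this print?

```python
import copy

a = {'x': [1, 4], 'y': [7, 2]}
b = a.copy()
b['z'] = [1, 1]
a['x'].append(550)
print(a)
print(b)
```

Key concept: shallow copy of dict with mutable values.
Step by step:
`a = {'x': [1, 4], 'y': [7, 2]}` → a = {'x': [1, 4], 'y': [7, 2]}
`b = a.copy()` → b = {'x': [1, 4], 'y': [7, 2]}
`b['z'] = [1, 1]` → b = {'x': [1, 4], 'y': [7, 2], 'z': [1, 1]}
`a['x'].append(550)` → a = {'x': [1, 4, 550], 'y': [7, 2]}; b = {'x': [1, 4, 550], 'y': [7, 2], 'z': [1, 1]}
`print(a)` → prints {'x': [1, 4, 550], 'y': [7, 2]}
`print(b)` → prints {'x': [1, 4, 550], 'y': [7, 2], 'z': [1, 1]}

Answer:
{'x': [1, 4, 550], 'y': [7, 2]}
{'x': [1, 4, 550], 'y': [7, 2], 'z': [1, 1]}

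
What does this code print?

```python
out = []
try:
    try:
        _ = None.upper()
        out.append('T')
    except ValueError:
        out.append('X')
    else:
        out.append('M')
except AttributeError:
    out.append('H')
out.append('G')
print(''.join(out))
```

Execution trace: 'H' (outer except AttributeError) → 'G' (after the try/except). Output: HG

Answer: HG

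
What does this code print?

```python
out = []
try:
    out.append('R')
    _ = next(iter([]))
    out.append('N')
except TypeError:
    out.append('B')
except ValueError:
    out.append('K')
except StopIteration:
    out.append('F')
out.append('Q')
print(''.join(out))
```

Execution trace: 'R' (try body) → 'F' (except StopIteration) → 'Q' (after the try/except). Output: RFQ

Answer: RFQ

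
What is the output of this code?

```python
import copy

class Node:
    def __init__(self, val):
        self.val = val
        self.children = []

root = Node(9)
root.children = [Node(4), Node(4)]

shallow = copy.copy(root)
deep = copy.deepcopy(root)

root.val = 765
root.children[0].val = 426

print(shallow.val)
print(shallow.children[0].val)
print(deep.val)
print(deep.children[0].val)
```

Key concept: deep copy with custom objects.
Step by step:
`root = Node(9)` → root = Node(val=9, children=[])
`root.children = [Node(4), Node(4)]` → root = Node(val=9, children=[Node(val=4, children=[]), Node(val=4, children=[])])
`shallow = copy.copy(root)` → shallow = Node(val=9, children=[Node(val=4, children=[]), Node(val=4, children=[])])
`deep = copy.deepcopy(root)` → deep = Node(val=9, children=[Node(val=4, children=[]), Node(val=4, children=[])])
`root.val = 765` → root = Node(val=765, children=[Node(val=4, children=[]), Node(val=4, children=[])])
`root.children[0].val = 426` → root = Node(val=765, children=[Node(val=426, children=[]), Node(val=4, children=[])]); shallow = Node(val=9, children=[Node(val=426, children=[]), Node(val=4, children=[])])
`print(shallow.val)` → prints 9
`print(shallow.children[0].val)` → prints 426
`print(deep.val)` → prints 9
`print(deep.children[0].val)` → prints 4

Answer:
9
426
9
4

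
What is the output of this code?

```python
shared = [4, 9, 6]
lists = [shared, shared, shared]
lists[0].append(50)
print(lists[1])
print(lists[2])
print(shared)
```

Key concept: list of same reference.
Step by step:
`shared = [4, 9, 6]` → shared = [4, 9, 6]
`lists = [shared, shared, shared]` → lists = [[4, 9, 6], [4, 9, 6], [4, 9, 6]]
`lists[0].append(50)` → shared = [4, 9, 6, 50]; lists = [[4, 9, 6, 50], [4, 9, 6, 50], [4, 9, 6, 50]]
`print(lists[1])` → prints [4, 9, 6, 50]
`print(lists[2])` → prints [4, 9, 6, 50]
`print(shared)` → prints [4, 9, 6, 50]

Answer:
[4, 9, 6, 50]
[4, 9, 6, 50]
[4, 9, 6, 50]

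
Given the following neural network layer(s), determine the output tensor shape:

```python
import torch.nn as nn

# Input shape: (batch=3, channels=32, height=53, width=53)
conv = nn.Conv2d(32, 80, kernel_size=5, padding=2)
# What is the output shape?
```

Input: (3, 32, 53, 53) -> Output: (3, 80, 53, 53)

Answer: (3, 80, 53, 53)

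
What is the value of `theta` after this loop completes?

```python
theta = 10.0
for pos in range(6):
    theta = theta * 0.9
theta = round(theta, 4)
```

Exponential decay: 10.0 * 0.9^6
`theta` takes the values: 10.0 → 9.0 → 8.1 → 7.29 → 6.561 → 5.9049 → 5.31441 → 5.3144

Answer: 5.3144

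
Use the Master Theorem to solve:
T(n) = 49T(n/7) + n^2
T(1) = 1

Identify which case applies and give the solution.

a=49, b=7, f(n)=n^2. log_7(49) = 2. Since c=2 = 2, Case 2 applies: T(n) = Θ(n^log_b(a) · log n) = O(n^2 log n).

Answer: O(n^2 log n) - Case 2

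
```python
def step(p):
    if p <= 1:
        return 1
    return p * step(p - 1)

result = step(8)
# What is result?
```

step(8) = 8 * 7 * 6 * 5 * 4 * 3 * 2 * 1 = 40320

Answer: 40320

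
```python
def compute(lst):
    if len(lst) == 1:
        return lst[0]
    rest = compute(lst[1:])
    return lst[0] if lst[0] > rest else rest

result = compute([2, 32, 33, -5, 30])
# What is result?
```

Recursive max over [2, 32, 33, -5, 30] = 33

Answer: 33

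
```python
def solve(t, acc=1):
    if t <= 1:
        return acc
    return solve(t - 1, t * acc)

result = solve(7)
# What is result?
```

Accumulator trace (n, acc): (7, 1) -> (6, 7) -> (5, 42) -> (4, 210) -> (3, 840) -> (2, 2520) -> (1, 5040) -> return 5040

Answer: 5040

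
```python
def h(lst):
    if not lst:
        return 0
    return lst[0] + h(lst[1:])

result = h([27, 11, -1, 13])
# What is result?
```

27 + 11 + (-1) + 13 + 0 = 50

Answer: 50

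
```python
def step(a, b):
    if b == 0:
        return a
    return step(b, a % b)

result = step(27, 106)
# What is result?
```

step(27, 106) -> step(106, 27) -> step(27, 25) -> step(25, 2) -> step(2, 1) -> step(1, 0) -> 1

Answer: 1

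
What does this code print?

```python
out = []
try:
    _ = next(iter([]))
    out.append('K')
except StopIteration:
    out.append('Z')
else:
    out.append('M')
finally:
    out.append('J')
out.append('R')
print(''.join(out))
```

Execution trace: 'Z' (except StopIteration) → 'J' (finally) → 'R' (after the try/except). Output: ZJR

Answer: ZJR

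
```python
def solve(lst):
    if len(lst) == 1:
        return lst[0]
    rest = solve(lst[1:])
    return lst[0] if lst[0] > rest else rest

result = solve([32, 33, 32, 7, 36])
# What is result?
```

Recursive max over [32, 33, 32, 7, 36] = 36

Answer: 36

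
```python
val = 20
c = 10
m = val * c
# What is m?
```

Trace:
`val = 20` → val = 20
`c = 10` → c = 10
`m = val * c` → m = 200
So m = 200

Answer: 200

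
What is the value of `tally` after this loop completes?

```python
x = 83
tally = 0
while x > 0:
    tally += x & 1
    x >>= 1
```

Count set bits in 83 (binary: 0b1010011)
`tally` takes the values: 0 → 1 → 2 → 3 → 4

Answer: 4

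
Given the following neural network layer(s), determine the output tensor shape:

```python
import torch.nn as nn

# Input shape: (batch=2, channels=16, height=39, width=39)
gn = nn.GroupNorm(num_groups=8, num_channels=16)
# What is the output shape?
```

Input: (2, 16, 39, 39) -> Output: (2, 16, 39, 39)

Answer: (2, 16, 39, 39)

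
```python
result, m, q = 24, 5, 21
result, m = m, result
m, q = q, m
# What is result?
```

Trace:
`result, m, q = 24, 5, 21` → result = 24; m = 5; q = 21
`result, m = m, result` → result = 5; m = 24
`m, q = q, m` → m = 21; q = 24
So result = 5

Answer: 5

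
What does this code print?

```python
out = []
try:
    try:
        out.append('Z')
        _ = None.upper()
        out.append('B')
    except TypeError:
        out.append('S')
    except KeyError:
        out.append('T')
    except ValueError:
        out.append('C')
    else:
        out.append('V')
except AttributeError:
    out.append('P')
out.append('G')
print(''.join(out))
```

Execution trace: 'Z' (try body) → 'P' (outer except AttributeError) → 'G' (after the try/except). Output: ZPG

Answer: ZPG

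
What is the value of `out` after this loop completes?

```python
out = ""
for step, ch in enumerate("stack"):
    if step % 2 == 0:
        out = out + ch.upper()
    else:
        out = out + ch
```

Uppercase even positions in 'stack'
`out` takes the values: "" → "S" → "St" → "StA" → "StAc" → "StAcK"

Answer: "StAcK"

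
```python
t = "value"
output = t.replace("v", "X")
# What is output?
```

Trace:
`t = "value"` → t = 'value'
`output = t.replace("v", "X")` → output = 'Xalue'
So output = 'Xalue'

Answer: 'Xalue'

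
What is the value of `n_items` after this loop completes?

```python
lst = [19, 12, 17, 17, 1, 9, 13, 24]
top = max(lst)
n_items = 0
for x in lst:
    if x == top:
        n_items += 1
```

Count of max value 24 in [19, 12, 17, 17, 1, 9, 13, 24]
`n_items` takes the values: 0 → 1

Answer: 1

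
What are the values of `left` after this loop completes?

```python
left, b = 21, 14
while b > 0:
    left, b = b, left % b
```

GCD of 21 and 14
`left` takes the values: 21 → 14 → 7

Answer: 7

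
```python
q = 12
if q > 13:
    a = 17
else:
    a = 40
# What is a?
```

Trace:
`q = 12` → q = 12
`if q > 13: ...` → q > 13 is False, take else branch → a = 40
So a = 40

Answer: 40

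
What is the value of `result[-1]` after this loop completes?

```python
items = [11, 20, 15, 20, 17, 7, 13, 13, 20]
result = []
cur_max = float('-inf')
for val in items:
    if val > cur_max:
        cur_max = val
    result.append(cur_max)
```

Running max ends at 20
`result` takes the values: [] → [11] → [11, 20] → [11, 20, 20] → [11, 20, 20, 20] → [11, 20, 20, 20, 20] → [11, 20, 20, 20, 20, 20] → [11, 20, 20, 20, 20, 20, 20] → [11, 20, 20, 20, 20, 20, 20, 20] → [11, 20, 20, 20, 20, 20, 20, 20, 20]
So `result[-1]` = 20

Answer: 20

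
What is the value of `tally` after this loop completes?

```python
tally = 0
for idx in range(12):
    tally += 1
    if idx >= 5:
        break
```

Loop breaks when idx reaches 5, tally is 6
`tally` takes the values: 0 → 1 → 2 → 3 → 4 → 5 → 6

Answer: 6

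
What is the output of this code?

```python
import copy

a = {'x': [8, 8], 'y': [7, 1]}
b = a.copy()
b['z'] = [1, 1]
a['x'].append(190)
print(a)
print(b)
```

Key concept: shallow copy of dict with mutable values.
Step by step:
`a = {'x': [8, 8], 'y': [7, 1]}` → a = {'x': [8, 8], 'y': [7, 1]}
`b = a.copy()` → b = {'x': [8, 8], 'y': [7, 1]}
`b['z'] = [1, 1]` → b = {'x': [8, 8], 'y': [7, 1], 'z': [1, 1]}
`a['x'].append(190)` → a = {'x': [8, 8, 190], 'y': [7, 1]}; b = {'x': [8, 8, 190], 'y': [7, 1], 'z': [1, 1]}
`print(a)` → prints {'x': [8, 8, 190], 'y': [7, 1]}
`print(b)` → prints {'x': [8, 8, 190], 'y': [7, 1], 'z': [1, 1]}

Answer:
{'x': [8, 8, 190], 'y': [7, 1]}
{'x': [8, 8, 190], 'y': [7, 1], 'z': [1, 1]}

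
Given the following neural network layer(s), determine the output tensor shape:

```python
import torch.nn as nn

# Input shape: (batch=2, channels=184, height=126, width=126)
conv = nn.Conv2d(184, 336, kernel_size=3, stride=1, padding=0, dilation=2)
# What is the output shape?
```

Input: (2, 184, 126, 126) -> Output: (2, 336, 122, 122)

Answer: (2, 336, 122, 122)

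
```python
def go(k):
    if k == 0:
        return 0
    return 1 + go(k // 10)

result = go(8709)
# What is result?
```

Count of digits of 8709: 4

Answer: 4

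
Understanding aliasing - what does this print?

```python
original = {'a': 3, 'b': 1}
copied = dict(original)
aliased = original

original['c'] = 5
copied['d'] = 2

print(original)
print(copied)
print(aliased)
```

Key concept: dict() creates copy, assignment creates alias.
Step by step:
`original = {'a': 3, 'b': 1}` → original = {'a': 3, 'b': 1}
`copied = dict(original)` → copied = {'a': 3, 'b': 1}
`aliased = original` → aliased = {'a': 3, 'b': 1} (same object as original)
`original['c'] = 5` → original = {'a': 3, 'b': 1, 'c': 5} (same object as aliased); aliased = {'a': 3, 'b': 1, 'c': 5} (same object as original)
`copied['d'] = 2` → copied = {'a': 3, 'b': 1, 'd': 2}
`print(original)` → prints {'a': 3, 'b': 1, 'c': 5}
`print(copied)` → prints {'a': 3, 'b': 1, 'd': 2}
`print(aliased)` → prints {'a': 3, 'b': 1, 'c': 5}

Answer:
{'a': 3, 'b': 1, 'c': 5}
{'a': 3, 'b': 1, 'd': 2}
{'a': 3, 'b': 1, 'c': 5}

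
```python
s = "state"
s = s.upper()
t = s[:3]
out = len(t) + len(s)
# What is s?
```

Trace:
`s = "state"` → s = 'state'
`s = s.upper()` → s = 'STATE'
`t = s[:3]` → t = 'STA'
`out = len(t) + len(s)` → out = 8
So s = 'STATE'

Answer: 'STATE'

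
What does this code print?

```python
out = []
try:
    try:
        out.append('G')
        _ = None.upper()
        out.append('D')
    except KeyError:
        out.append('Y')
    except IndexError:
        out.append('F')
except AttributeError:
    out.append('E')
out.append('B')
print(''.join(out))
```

Execution trace: 'G' (inner try body) → 'E' (outer except AttributeError) → 'B' (after the try/except). Output: GEB

Answer: GEB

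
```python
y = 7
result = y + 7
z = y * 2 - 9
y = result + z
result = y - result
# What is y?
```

Trace:
`y = 7` → y = 7
`result = y + 7` → result = 14
`z = y * 2 - 9` → z = 5
`y = result + z` → y = 19
`result = y - result` → result = 5
So y = 19

Answer: 19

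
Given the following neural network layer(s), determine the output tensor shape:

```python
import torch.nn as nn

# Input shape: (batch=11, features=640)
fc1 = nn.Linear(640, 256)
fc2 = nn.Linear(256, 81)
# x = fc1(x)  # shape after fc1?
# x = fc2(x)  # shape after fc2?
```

Input: (11, 640) -> after fc1: (11, 256) -> Output: (11, 81)

Answer: (11, 81)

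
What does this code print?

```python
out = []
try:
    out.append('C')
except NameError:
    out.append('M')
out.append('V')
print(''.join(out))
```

Execution trace: 'C' (try body, no exception) → 'V' (after the try/except). Output: CV

Answer: CV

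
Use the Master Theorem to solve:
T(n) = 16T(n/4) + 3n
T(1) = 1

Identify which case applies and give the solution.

a=16, b=4, f(n)=3n. log_4(16) = 2. Since c=1 < 2, Case 1 applies: T(n) = Θ(n^log_b(a)) = O(n^2).

Answer: O(n^2) - Case 1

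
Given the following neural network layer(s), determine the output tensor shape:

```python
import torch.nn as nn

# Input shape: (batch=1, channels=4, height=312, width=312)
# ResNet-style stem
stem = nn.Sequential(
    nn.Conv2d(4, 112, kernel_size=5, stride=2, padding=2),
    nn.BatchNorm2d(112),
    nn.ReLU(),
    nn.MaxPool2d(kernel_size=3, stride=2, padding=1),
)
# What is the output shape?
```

Input: (1, 4, 312, 312) -> after Conv2d 5x5 stride=2: (1, 112, 156, 156) -> Output: (1, 112, 78, 78)

Answer: (1, 112, 78, 78)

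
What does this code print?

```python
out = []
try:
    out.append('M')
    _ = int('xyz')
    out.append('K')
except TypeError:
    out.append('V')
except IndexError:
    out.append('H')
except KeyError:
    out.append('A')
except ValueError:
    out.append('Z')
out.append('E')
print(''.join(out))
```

Execution trace: 'M' (try body) → 'Z' (except ValueError) → 'E' (after the try/except). Output: MZE

Answer: MZE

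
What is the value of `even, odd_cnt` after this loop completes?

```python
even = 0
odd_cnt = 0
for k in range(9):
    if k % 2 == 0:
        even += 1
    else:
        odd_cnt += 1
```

Count evens and odds in range(9)
`even, odd_cnt` takes the values: (0, 0) → (1, 0) → (1, 1) → (2, 1) → (2, 2) → (3, 2) → (3, 3) → (4, 3) → (4, 4) → (5, 4)

Answer: 5, 4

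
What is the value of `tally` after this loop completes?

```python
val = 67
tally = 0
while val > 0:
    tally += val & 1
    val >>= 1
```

Count set bits in 67 (binary: 0b1000011)
`tally` takes the values: 0 → 1 → 2 → 3

Answer: 3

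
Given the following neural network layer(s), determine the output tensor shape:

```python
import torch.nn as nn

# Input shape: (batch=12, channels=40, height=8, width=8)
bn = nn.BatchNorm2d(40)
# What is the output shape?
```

Input: (12, 40, 8, 8) -> Output: (12, 40, 8, 8)

Answer: (12, 40, 8, 8)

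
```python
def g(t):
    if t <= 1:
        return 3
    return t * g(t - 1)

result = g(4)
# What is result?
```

g(4) = 4 * 3 * 2 * 3 = 72

Answer: 72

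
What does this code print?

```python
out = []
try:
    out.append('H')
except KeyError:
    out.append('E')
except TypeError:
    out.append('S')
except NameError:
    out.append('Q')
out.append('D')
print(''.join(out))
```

Execution trace: 'H' (try body, no exception) → 'D' (after the try/except). Output: HD

Answer: HD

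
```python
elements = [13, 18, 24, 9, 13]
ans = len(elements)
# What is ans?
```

Trace:
`elements = [13, 18, 24, 9, 13]` → elements = [13, 18, 24, 9, 13]
`ans = len(elements)` → ans = 5
So ans = 5

Answer: 5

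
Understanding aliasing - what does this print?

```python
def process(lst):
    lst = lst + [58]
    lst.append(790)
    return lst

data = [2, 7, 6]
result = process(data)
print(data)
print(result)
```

Key concept: rebinding parameter vs mutation.
Step by step:
`data = [2, 7, 6]` → data = [2, 7, 6]
`result = process(data)` → result = [2, 7, 6, 58, 790]
`print(data)` → prints [2, 7, 6]
`print(result)` → prints [2, 7, 6, 58, 790]

Answer:
[2, 7, 6]
[2, 7, 6, 58, 790]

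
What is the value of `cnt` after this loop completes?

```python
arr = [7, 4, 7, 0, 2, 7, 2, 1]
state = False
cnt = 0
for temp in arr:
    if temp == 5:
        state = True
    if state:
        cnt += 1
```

Count elements after first 5 in [7, 4, 7, 0, 2, 7, 2, 1]
`cnt` takes the values: 0

Answer: 0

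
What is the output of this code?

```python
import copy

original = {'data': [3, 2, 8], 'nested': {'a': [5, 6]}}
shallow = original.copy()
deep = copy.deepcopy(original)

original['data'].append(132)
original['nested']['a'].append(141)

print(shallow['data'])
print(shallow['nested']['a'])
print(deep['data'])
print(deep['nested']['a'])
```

Key concept: comparing shallow vs deep copy.
Step by step:
`original = {'data': [3, 2, 8], 'nested': {'a': [5, 6]}}` → original = {'data': [3, 2, 8], 'nested': {'a': [5, 6]}}
`shallow = original.copy()` → shallow = {'data': [3, 2, 8], 'nested': {'a': [5, 6]}}
`deep = copy.deepcopy(original)` → deep = {'data': [3, 2, 8], 'nested': {'a': [5, 6]}}
`original['data'].append(132)` → original = {'data': [3, 2, 8, 132], 'nested': {'a': [5, 6]}}; shallow = {'data': [3, 2, 8, 132], 'nested': {'a': [5, 6]}}
`original['nested']['a'].append(141)` → original = {'data': [3, 2, 8, 132], 'nested': {'a': [5, 6, 141]}}; shallow = {'data': [3, 2, 8, 132], 'nested': {'a': [5, 6, 141]}}
`print(shallow['data'])` → prints [3, 2, 8, 132]
`print(shallow['nested']['a'])` → prints [5, 6, 141]
`print(deep['data'])` → prints [3, 2, 8]
`print(deep['nested']['a'])` → prints [5, 6]

Answer:
[3, 2, 8, 132]
[5, 6, 141]
[3, 2, 8]
[5, 6]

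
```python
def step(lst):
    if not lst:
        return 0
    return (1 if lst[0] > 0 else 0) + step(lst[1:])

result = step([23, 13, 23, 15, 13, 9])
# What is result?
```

Count of positive elements in [23, 13, 23, 15, 13, 9] = 6

Answer: 6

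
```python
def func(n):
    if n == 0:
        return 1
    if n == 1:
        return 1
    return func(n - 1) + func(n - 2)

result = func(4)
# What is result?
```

Build up from base cases: func(0)=1, func(1)=1, func(2)=2, func(3)=3, func(4)=5

Answer: 5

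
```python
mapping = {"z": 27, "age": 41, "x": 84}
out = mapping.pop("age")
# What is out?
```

Trace:
`mapping = {"z": 27, "age": 41, "x": 84}` → mapping = {'z': 27, 'age': 41, 'x': 84}
`out = mapping.pop("age")` → mapping = {'z': 27, 'x': 84}; out = 41
So out = 41

Answer: 41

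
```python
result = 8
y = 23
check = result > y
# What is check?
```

Trace:
`result = 8` → result = 8
`y = 23` → y = 23
`check = result > y` → check = False
So check = False

Answer: False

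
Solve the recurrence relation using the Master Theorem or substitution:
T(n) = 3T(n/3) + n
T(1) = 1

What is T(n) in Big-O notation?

By Master Theorem: a=3, b=3, f(n)=n. Since log_3(3) = 1 and f(n) = Θ(n^1), Case 2 applies. T(n) = O(n log n).

Answer: O(n log n)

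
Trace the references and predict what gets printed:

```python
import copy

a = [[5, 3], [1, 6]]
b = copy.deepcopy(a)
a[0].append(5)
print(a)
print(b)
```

Key concept: deep copy is fully independent.
Step by step:
`a = [[5, 3], [1, 6]]` → a = [[5, 3], [1, 6]]
`b = copy.deepcopy(a)` → b = [[5, 3], [1, 6]]
`a[0].append(5)` → a = [[5, 3, 5], [1, 6]]
`print(a)` → prints [[5, 3, 5], [1, 6]]
`print(b)` → prints [[5, 3], [1, 6]]

Answer:
[[5, 3, 5], [1, 6]]
[[5, 3], [1, 6]]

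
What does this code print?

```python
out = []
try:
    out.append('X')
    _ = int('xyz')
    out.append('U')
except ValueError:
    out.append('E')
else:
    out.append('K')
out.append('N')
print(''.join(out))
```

Execution trace: 'X' (try body) → 'E' (except ValueError) → 'N' (after the try/except). Output: XEN

Answer: XEN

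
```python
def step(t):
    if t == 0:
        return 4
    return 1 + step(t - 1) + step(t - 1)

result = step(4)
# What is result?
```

step(t) = 1 + 2·step(t-1), step(0)=4. Closed form: (4+1)·2^4 - 1 = 79.

Answer: 79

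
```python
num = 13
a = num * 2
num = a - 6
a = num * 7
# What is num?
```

Trace:
`num = 13` → num = 13
`a = num * 2` → a = 26
`num = a - 6` → num = 20
`a = num * 7` → a = 140
So num = 20

Answer: 20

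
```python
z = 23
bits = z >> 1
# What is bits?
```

Trace:
`z = 23` → z = 23
`bits = z >> 1` → bits = 11
So bits = 11

Answer: 11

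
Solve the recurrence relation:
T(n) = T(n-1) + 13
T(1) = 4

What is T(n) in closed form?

Unrolling: T(n) = T(1) + 13·(n-1) = 4 + 13(n-1) = 13n - 9.

Answer: T(n) = 13n - 9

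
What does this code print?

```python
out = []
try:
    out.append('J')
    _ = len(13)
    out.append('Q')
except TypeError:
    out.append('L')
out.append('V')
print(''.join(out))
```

Execution trace: 'J' (try body) → 'L' (except TypeError) → 'V' (after the try/except). Output: JLV

Answer: JLV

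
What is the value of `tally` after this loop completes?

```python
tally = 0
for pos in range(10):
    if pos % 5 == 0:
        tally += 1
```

Count numbers divisible by 5 in range(10)
`tally` takes the values: 0 → 1 → 2

Answer: 2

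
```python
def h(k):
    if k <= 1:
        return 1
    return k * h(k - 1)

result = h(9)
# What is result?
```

h(9) = 9 * 8 * 7 * 6 * 5 * 4 * 3 * 2 * 1 = 362880

Answer: 362880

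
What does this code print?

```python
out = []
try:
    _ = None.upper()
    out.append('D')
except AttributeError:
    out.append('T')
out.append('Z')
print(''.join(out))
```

Execution trace: 'T' (except AttributeError) → 'Z' (after the try/except). Output: TZ

Answer: TZ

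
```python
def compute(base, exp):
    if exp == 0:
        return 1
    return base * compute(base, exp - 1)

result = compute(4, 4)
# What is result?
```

compute(4, 4) = 4 * 4 * 4 * 4 = 256

Answer: 256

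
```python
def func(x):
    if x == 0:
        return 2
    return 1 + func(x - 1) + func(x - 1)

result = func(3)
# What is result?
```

func(x) = 1 + 2·func(x-1), func(0)=2. Closed form: (2+1)·2^3 - 1 = 23.

Answer: 23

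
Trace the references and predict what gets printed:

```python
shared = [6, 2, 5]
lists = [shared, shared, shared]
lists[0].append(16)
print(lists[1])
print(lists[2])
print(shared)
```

Key concept: list of same reference.
Step by step:
`shared = [6, 2, 5]` → shared = [6, 2, 5]
`lists = [shared, shared, shared]` → lists = [[6, 2, 5], [6, 2, 5], [6, 2, 5]]
`lists[0].append(16)` → shared = [6, 2, 5, 16]; lists = [[6, 2, 5, 16], [6, 2, 5, 16], [6, 2, 5, 16]]
`print(lists[1])` → prints [6, 2, 5, 16]
`print(lists[2])` → prints [6, 2, 5, 16]
`print(shared)` → prints [6, 2, 5, 16]

Answer:
[6, 2, 5, 16]
[6, 2, 5, 16]
[6, 2, 5, 16]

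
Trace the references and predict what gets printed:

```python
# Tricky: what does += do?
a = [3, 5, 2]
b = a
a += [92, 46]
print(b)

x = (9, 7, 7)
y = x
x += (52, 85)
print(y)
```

Key concept: += behavior differs for mutable vs immutable.
Step by step:
`a = [3, 5, 2]` → a = [3, 5, 2]
`b = a` → b = [3, 5, 2] (same object as a)
`a += [92, 46]` → a = [3, 5, 2, 92, 46] (same object as b); b = [3, 5, 2, 92, 46] (same object as a)
`print(b)` → prints [3, 5, 2, 92, 46]
`x = (9, 7, 7)` → x = (9, 7, 7)
`y = x` → y = (9, 7, 7)
`x += (52, 85)` → x = (9, 7, 7, 52, 85)
`print(y)` → prints (9, 7, 7)

Answer:
[3, 5, 2, 92, 46]
(9, 7, 7)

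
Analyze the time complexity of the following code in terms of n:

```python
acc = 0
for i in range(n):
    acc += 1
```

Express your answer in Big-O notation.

Each loop level contributes: n. Multiplying the contributions gives O(n).

Answer: O(n)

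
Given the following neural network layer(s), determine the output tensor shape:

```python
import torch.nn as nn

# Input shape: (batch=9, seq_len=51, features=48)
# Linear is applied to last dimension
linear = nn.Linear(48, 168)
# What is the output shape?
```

Input: (9, 51, 48) -> Output: (9, 51, 168)

Answer: (9, 51, 168)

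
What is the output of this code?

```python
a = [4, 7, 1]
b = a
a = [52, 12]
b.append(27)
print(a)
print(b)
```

Key concept: rebinding vs mutation: a is rebound to a new list, b still points at the original.
Step by step:
`a = [4, 7, 1]` → a = [4, 7, 1]
`b = a` → b = [4, 7, 1] (same object as a)
`a = [52, 12]` → a = [52, 12]
`b.append(27)` → b = [4, 7, 1, 27]
`print(a)` → prints [52, 12]
`print(b)` → prints [4, 7, 1, 27]

Answer:
[52, 12]
[4, 7, 1, 27]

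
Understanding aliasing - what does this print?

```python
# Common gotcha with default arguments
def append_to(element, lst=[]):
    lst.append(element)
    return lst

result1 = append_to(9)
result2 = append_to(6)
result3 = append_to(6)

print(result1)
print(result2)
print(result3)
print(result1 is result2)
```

Key concept: mutable default argument gotcha.
Step by step:
`result1 = append_to(9)` → result1 = [9]
`result2 = append_to(6)` → result1 = [9, 6] (same object as result2); result2 = [9, 6] (same object as result1)
`result3 = append_to(6)` → result1 = [9, 6, 6] (same object as result2, result3); result2 = [9, 6, 6] (same object as result1, result3); result3 = [9, 6, 6] (same object as result1, result2)
`print(result1)` → prints [9, 6, 6]
`print(result2)` → prints [9, 6, 6]
`print(result3)` → prints [9, 6, 6]
`print(result1 is result2)` → prints True

Answer:
[9, 6, 6]
[9, 6, 6]
[9, 6, 6]
True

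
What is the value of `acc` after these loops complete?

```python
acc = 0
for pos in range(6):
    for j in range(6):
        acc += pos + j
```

Sum of all pos+j for pos,j in 6x6
`acc` takes the values: 0 → 1 → 3 → 6 → 10 → 15 → 16 → 18 → 21 → 25 → 30 → 36 → 38 → 41 → 45 → 50 → 56 → 63 → 66 → 70 → 75 → 81 → 88 → 96 → 100 → 105 → 111 → 118 → 126 → 135 → 140 → 146 → 153 → 161 → 170 → 180

Answer: 180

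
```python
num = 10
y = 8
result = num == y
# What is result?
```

Trace:
`num = 10` → num = 10
`y = 8` → y = 8
`result = num == y` → result = False
So result = False

Answer: False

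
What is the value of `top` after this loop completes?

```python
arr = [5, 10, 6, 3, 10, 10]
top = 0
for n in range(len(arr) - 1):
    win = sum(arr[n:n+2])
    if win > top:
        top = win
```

Max sum of 2-element window in [5, 10, 6, 3, 10, 10]
`top` takes the values: 0 → 15 → 16 → 20

Answer: 20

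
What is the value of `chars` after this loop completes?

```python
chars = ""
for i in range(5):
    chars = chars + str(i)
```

Concatenate digits 0 to 4
`chars` takes the values: "" → "0" → "01" → "012" → "0123" → "01234"

Answer: "01234"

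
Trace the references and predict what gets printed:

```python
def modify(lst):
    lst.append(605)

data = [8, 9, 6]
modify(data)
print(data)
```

Key concept: function modifies passed list.
Step by step:
`data = [8, 9, 6]` → data = [8, 9, 6]
`modify(data)` → data = [8, 9, 6, 605]
`print(data)` → prints [8, 9, 6, 605]

Answer: [8, 9, 6, 605]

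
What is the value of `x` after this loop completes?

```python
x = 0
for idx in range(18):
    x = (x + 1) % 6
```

Increment mod 6, 18 times = 0
`x` takes the values: 0 → 1 → 2 → 3 → 4 → 5 → 0 → 1 → 2 → 3 → 4 → 5 → 0 → 1 → 2 → 3 → 4 → 5 → 0

Answer: 0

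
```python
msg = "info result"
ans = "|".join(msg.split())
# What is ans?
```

Trace:
`msg = "info result"` → msg = 'info result'
`ans = "|".join(msg.split())` → ans = 'info|result'
So ans = 'info|result'

Answer: 'info|result'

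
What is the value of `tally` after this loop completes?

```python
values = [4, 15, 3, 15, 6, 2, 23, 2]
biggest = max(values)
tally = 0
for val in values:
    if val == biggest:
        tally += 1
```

Count of max value 23 in [4, 15, 3, 15, 6, 2, 23, 2]
`tally` takes the values: 0 → 1

Answer: 1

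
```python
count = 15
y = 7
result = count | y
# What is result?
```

Trace:
`count = 15` → count = 15
`y = 7` → y = 7
`result = count | y` → result = 15
So result = 15

Answer: 15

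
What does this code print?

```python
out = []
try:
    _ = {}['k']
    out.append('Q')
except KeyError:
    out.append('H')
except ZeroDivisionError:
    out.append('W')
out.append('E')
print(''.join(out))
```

Execution trace: 'H' (except KeyError) → 'E' (after the try/except). Output: HE

Answer: HE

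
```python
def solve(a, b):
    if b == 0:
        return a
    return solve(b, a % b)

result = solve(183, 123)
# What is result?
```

solve(183, 123) -> solve(123, 60) -> solve(60, 3) -> solve(3, 0) -> 3

Answer: 3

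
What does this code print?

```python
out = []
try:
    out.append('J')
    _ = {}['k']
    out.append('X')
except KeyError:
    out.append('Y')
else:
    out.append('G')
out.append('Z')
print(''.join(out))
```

Execution trace: 'J' (try body) → 'Y' (except KeyError) → 'Z' (after the try/except). Output: JYZ

Answer: JYZ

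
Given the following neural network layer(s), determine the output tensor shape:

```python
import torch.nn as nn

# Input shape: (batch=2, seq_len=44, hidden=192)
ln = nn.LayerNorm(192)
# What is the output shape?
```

Input: (2, 44, 192) -> Output: (2, 44, 192)

Answer: (2, 44, 192)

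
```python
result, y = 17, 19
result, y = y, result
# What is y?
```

Trace:
`result, y = 17, 19` → result = 17; y = 19
`result, y = y, result` → result = 19; y = 17
So y = 17

Answer: 17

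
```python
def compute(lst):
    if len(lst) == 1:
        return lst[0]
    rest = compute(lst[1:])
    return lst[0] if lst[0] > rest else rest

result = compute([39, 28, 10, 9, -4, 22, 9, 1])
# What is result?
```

Recursive max over [39, 28, 10, 9, -4, 22, 9, 1] = 39

Answer: 39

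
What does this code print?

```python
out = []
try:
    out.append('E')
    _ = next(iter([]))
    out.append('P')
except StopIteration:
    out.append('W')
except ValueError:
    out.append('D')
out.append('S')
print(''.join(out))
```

Execution trace: 'E' (try body) → 'W' (except StopIteration) → 'S' (after the try/except). Output: EWS

Answer: EWS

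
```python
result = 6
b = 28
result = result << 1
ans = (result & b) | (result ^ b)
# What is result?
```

Trace:
`result = 6` → result = 6
`b = 28` → b = 28
`result = result << 1` → result = 12
`ans = (result & b) | (result ^ b)` → ans = 28
So result = 12

Answer: 12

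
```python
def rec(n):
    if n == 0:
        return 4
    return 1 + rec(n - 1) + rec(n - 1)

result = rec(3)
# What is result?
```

rec(n) = 1 + 2·rec(n-1), rec(0)=4. Closed form: (4+1)·2^3 - 1 = 39.

Answer: 39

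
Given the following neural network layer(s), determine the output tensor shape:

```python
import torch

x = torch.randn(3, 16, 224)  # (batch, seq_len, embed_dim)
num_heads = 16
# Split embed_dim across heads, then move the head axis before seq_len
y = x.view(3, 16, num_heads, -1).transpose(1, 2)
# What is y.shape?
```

Input: (3, 16, 224) -> head_dim = 224 // 16 = 14; after view: (3, 16, 16, 14) -> after transpose(1, 2): (3, 16, 16, 14) -> Output: (3, 16, 16, 14)

Answer: (3, 16, 16, 14)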